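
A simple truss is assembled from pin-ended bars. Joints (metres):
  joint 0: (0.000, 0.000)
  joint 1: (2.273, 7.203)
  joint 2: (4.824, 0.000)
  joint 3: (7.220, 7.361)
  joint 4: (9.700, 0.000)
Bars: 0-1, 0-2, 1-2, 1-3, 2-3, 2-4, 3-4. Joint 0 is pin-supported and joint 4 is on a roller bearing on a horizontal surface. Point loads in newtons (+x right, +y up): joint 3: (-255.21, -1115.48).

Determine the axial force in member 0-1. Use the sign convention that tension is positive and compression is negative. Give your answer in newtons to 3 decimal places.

N=5 nodes, M=7 members, R=3 reactions → 2N=10, M+R=10
member 0 (0-1): L=7.5531, (cx,cy)=(0.3009,0.9536)
member 1 (0-2): L=4.8240, (cx,cy)=(1.0000,0.0000)
member 2 (1-2): L=7.6414, (cx,cy)=(0.3338,-0.9426)
member 3 (1-3): L=4.9495, (cx,cy)=(0.9995,0.0319)
member 4 (2-3): L=7.7411, (cx,cy)=(0.3095,0.9509)
member 5 (2-4): L=4.8760, (cx,cy)=(1.0000,0.0000)
member 6 (3-4): L=7.7675, (cx,cy)=(0.3193,-0.9477)
solve A·x = −loads:
  F[0-1] = -502.1420 N (compression)
  F[0-2] = -104.0979 N (compression)
  F[1-2] = +497.2649 N (tension)
  F[1-3] = -317.2806 N (compression)
  F[2-3] = -492.9430 N (compression)
  F[2-4] = +214.4824 N (tension)
  F[3-4] = -671.7747 N (compression)
  Rx@0 = +255.2100 N
  Ry@0 = +478.8651 N
  Ry@4 = +636.6149 N

-502.142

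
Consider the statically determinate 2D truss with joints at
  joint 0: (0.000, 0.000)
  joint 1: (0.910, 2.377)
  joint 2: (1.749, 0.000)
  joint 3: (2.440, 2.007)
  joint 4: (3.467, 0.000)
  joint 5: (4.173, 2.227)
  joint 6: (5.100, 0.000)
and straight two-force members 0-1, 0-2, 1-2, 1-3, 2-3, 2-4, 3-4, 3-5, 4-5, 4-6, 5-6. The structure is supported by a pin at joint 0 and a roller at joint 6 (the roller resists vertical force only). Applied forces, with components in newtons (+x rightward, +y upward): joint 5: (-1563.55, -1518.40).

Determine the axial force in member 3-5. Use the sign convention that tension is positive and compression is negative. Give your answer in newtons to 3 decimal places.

N=7 nodes, M=11 members, R=3 reactions → 2N=14, M+R=14
member 0 (0-1): L=2.5452, (cx,cy)=(0.3575,0.9339)
member 1 (0-2): L=1.7490, (cx,cy)=(1.0000,0.0000)
member 2 (1-2): L=2.5207, (cx,cy)=(0.3328,-0.9430)
member 3 (1-3): L=1.5741, (cx,cy)=(0.9720,-0.2351)
member 4 (2-3): L=2.1226, (cx,cy)=(0.3255,0.9455)
member 5 (2-4): L=1.7180, (cx,cy)=(1.0000,0.0000)
member 6 (3-4): L=2.2545, (cx,cy)=(0.4555,-0.8902)
member 7 (3-5): L=1.7469, (cx,cy)=(0.9920,0.1259)
member 8 (4-5): L=2.3362, (cx,cy)=(0.3022,0.9532)
member 9 (4-6): L=1.6330, (cx,cy)=(1.0000,0.0000)
member 10 (5-6): L=2.4122, (cx,cy)=(0.3843,-0.9232)
solve A·x = −loads:
  F[0-1] = -1026.5984 N (compression)
  F[0-2] = -1196.5096 N (compression)
  F[1-2] = +1214.5075 N (tension)
  F[1-3] = -793.5105 N (compression)
  F[2-3] = -1211.2384 N (compression)
  F[2-4] = -397.9647 N (compression)
  F[3-4] = +855.2034 N (tension)
  F[3-5] = -1567.6398 N (compression)
  F[4-5] = -798.6590 N (compression)
  F[4-6] = +232.9606 N (tension)
  F[5-6] = -606.2079 N (compression)
  Rx@0 = +1563.5500 N
  Ry@0 = +958.7417 N
  Ry@6 = +559.6583 N

-1567.640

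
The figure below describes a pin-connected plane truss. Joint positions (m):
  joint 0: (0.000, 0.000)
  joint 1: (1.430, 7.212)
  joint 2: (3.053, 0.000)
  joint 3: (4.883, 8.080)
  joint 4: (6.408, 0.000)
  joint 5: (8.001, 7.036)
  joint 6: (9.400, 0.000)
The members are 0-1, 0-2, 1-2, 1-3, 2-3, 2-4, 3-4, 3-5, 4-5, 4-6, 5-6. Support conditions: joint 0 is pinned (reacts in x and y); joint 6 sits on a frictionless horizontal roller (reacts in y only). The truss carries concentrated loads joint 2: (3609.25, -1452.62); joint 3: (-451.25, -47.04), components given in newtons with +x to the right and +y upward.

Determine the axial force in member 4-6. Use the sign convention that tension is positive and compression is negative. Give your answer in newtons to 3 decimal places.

N=7 nodes, M=11 members, R=3 reactions → 2N=14, M+R=14
member 0 (0-1): L=7.3524, (cx,cy)=(0.1945,0.9809)
member 1 (0-2): L=3.0530, (cx,cy)=(1.0000,0.0000)
member 2 (1-2): L=7.3924, (cx,cy)=(0.2196,-0.9756)
member 3 (1-3): L=3.5604, (cx,cy)=(0.9698,0.2438)
member 4 (2-3): L=8.2846, (cx,cy)=(0.2209,0.9753)
member 5 (2-4): L=3.3550, (cx,cy)=(1.0000,0.0000)
member 6 (3-4): L=8.2227, (cx,cy)=(0.1855,-0.9827)
member 7 (3-5): L=3.2881, (cx,cy)=(0.9483,-0.3175)
member 8 (4-5): L=7.2141, (cx,cy)=(0.2208,0.9753)
member 9 (4-6): L=2.9920, (cx,cy)=(1.0000,0.0000)
member 10 (5-6): L=7.1737, (cx,cy)=(0.1950,-0.9808)
solve A·x = −loads:
  F[0-1] = -1418.4010 N (compression)
  F[0-2] = +3433.8708 N (tension)
  F[1-2] = +1282.4790 N (tension)
  F[1-3] = -574.7826 N (compression)
  F[2-3] = +206.5338 N (tension)
  F[2-4] = +60.5687 N (tension)
  F[3-4] = -95.6654 N (compression)
  F[3-5] = -45.1632 N (compression)
  F[4-5] = +96.3850 N (tension)
  F[4-6] = +21.5428 N (tension)
  F[5-6] = -110.4662 N (compression)
  Rx@0 = -3158.0000 N
  Ry@0 = +1391.3148 N
  Ry@6 = +108.3452 N

21.543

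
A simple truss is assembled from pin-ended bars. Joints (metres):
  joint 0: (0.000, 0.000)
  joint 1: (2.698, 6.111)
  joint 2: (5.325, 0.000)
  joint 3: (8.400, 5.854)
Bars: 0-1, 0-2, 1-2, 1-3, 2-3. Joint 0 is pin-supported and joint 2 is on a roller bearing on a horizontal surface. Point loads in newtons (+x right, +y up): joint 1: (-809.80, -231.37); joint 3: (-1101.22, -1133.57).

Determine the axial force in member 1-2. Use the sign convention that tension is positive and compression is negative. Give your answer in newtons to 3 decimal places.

1513.422

N=4 nodes, M=5 members, R=3 reactions → 2N=8, M+R=8
member 0 (0-1): L=6.6801, (cx,cy)=(0.4039,0.9148)
member 1 (0-2): L=5.3250, (cx,cy)=(1.0000,0.0000)
member 2 (1-2): L=6.6517, (cx,cy)=(0.3949,-0.9187)
member 3 (1-3): L=5.7078, (cx,cy)=(0.9990,-0.0450)
member 4 (2-3): L=6.6125, (cx,cy)=(0.4650,0.8853)
solve A·x = −loads:
  F[0-1] = -1748.4473 N (compression)
  F[0-2] = -1204.8447 N (compression)
  F[1-2] = +1513.4216 N (tension)
  F[1-3] = -494.5803 N (compression)
  F[2-3] = -1305.5974 N (compression)
  Rx@0 = +1911.0200 N
  Ry@0 = +1599.4950 N
  Ry@2 = -234.5550 N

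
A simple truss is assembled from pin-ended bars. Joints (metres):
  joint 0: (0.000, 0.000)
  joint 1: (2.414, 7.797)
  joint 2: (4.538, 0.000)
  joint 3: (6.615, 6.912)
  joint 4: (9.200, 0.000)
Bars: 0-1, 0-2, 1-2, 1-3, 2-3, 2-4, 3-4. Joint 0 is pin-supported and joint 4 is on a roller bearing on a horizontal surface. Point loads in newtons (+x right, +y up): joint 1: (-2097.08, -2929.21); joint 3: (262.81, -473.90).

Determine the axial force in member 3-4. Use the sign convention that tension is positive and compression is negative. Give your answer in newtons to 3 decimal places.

N=5 nodes, M=7 members, R=3 reactions → 2N=10, M+R=10
member 0 (0-1): L=8.1621, (cx,cy)=(0.2958,0.9553)
member 1 (0-2): L=4.5380, (cx,cy)=(1.0000,0.0000)
member 2 (1-2): L=8.0811, (cx,cy)=(0.2628,-0.9648)
member 3 (1-3): L=4.2932, (cx,cy)=(0.9785,-0.2061)
member 4 (2-3): L=7.2173, (cx,cy)=(0.2878,0.9577)
member 5 (2-4): L=4.6620, (cx,cy)=(1.0000,0.0000)
member 6 (3-4): L=7.3796, (cx,cy)=(0.3503,-0.9366)
solve A·x = −loads:
  F[0-1] = -4054.9972 N (compression)
  F[0-2] = -634.9819 N (compression)
  F[1-2] = +830.4265 N (tension)
  F[1-3] = +694.4418 N (tension)
  F[2-3] = -836.6214 N (compression)
  F[2-4] = -175.9540 N (compression)
  F[3-4] = +502.3072 N (tension)
  Rx@0 = +1834.2700 N
  Ry@0 = +3873.5914 N
  Ry@4 = -470.4814 N

502.307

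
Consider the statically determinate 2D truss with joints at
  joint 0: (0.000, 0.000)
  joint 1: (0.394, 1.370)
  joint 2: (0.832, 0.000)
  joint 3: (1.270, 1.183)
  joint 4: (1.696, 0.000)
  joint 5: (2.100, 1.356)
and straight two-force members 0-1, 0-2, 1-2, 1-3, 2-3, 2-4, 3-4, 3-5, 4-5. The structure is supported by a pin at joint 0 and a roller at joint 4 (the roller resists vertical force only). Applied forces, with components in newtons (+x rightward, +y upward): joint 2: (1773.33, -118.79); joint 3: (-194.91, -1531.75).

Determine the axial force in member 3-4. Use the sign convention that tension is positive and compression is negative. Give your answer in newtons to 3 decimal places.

N=6 nodes, M=9 members, R=3 reactions → 2N=12, M+R=12
member 0 (0-1): L=1.4255, (cx,cy)=(0.2764,0.9610)
member 1 (0-2): L=0.8320, (cx,cy)=(1.0000,0.0000)
member 2 (1-2): L=1.4383, (cx,cy)=(0.3045,-0.9525)
member 3 (1-3): L=0.8957, (cx,cy)=(0.9780,-0.2088)
member 4 (2-3): L=1.2615, (cx,cy)=(0.3472,0.9378)
member 5 (2-4): L=0.8640, (cx,cy)=(1.0000,0.0000)
member 6 (3-4): L=1.2574, (cx,cy)=(0.3388,-0.9409)
member 7 (3-5): L=0.8478, (cx,cy)=(0.9790,0.2040)
member 8 (4-5): L=1.4149, (cx,cy)=(0.2855,0.9584)
solve A·x = −loads:
  F[0-1] = -604.7721 N (compression)
  F[0-2] = +1745.5720 N (tension)
  F[1-2] = +695.0953 N (tension)
  F[1-3] = -387.3601 N (compression)
  F[2-3] = -579.3337 N (compression)
  F[2-4] = +385.0659 N (tension)
  F[3-4] = -1136.5449 N (compression)
  F[3-5] = +0.0000 N (tension)
  F[4-5] = -0.0000 N (compression)
  Rx@0 = -1578.4200 N
  Ry@0 = +581.2138 N
  Ry@4 = +1069.3262 N

-1136.545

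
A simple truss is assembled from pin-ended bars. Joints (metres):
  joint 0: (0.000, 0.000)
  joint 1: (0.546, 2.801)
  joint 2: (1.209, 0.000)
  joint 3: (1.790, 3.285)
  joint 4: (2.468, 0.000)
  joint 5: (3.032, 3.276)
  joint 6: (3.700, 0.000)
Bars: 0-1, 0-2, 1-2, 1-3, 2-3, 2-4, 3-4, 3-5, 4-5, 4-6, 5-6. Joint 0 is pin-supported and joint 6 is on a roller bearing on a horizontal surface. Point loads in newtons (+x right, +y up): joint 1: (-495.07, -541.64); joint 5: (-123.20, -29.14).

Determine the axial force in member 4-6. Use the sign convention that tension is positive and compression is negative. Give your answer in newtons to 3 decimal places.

N=7 nodes, M=11 members, R=3 reactions → 2N=14, M+R=14
member 0 (0-1): L=2.8537, (cx,cy)=(0.1913,0.9815)
member 1 (0-2): L=1.2090, (cx,cy)=(1.0000,0.0000)
member 2 (1-2): L=2.8784, (cx,cy)=(0.2303,-0.9731)
member 3 (1-3): L=1.3348, (cx,cy)=(0.9319,0.3626)
member 4 (2-3): L=3.3360, (cx,cy)=(0.1742,0.9847)
member 5 (2-4): L=1.2590, (cx,cy)=(1.0000,0.0000)
member 6 (3-4): L=3.3542, (cx,cy)=(0.2021,-0.9794)
member 7 (3-5): L=1.2420, (cx,cy)=(1.0000,-0.0072)
member 8 (4-5): L=3.3242, (cx,cy)=(0.1697,0.9855)
member 9 (4-6): L=1.2320, (cx,cy)=(1.0000,0.0000)
member 10 (5-6): L=3.3434, (cx,cy)=(0.1998,-0.9798)
solve A·x = −loads:
  F[0-1] = -968.7322 N (compression)
  F[0-2] = -432.9232 N (compression)
  F[1-2] = +498.4335 N (tension)
  F[1-3] = +209.1487 N (tension)
  F[2-3] = -492.5589 N (compression)
  F[2-4] = -232.3310 N (compression)
  F[3-4] = +417.6375 N (tension)
  F[3-5] = +24.7136 N (tension)
  F[4-5] = -415.0339 N (compression)
  F[4-6] = -77.4961 N (compression)
  F[5-6] = +387.8763 N (tension)
  Rx@0 = +618.2700 N
  Ry@0 = +950.8358 N
  Ry@6 = -380.0558 N

-77.496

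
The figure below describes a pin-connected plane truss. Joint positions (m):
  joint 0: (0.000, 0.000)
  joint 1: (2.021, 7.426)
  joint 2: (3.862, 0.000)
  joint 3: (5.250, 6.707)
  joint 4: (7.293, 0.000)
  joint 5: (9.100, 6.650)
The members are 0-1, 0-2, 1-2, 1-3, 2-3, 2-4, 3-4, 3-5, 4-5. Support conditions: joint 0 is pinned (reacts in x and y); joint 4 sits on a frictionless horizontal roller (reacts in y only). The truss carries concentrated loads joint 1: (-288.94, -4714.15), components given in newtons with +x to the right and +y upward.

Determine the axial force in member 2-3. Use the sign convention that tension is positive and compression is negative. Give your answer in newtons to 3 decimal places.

921.051

N=6 nodes, M=9 members, R=3 reactions → 2N=12, M+R=12
member 0 (0-1): L=7.6961, (cx,cy)=(0.2626,0.9649)
member 1 (0-2): L=3.8620, (cx,cy)=(1.0000,0.0000)
member 2 (1-2): L=7.6508, (cx,cy)=(0.2406,-0.9706)
member 3 (1-3): L=3.3081, (cx,cy)=(0.9761,-0.2173)
member 4 (2-3): L=6.8491, (cx,cy)=(0.2027,0.9793)
member 5 (2-4): L=3.4310, (cx,cy)=(1.0000,0.0000)
member 6 (3-4): L=7.0113, (cx,cy)=(0.2914,-0.9566)
member 7 (3-5): L=3.8504, (cx,cy)=(0.9999,-0.0148)
member 8 (4-5): L=6.8911, (cx,cy)=(0.2622,0.9650)
solve A·x = −loads:
  F[0-1] = -3836.6460 N (compression)
  F[0-2] = +718.5656 N (tension)
  F[1-2] = -929.2429 N (compression)
  F[1-3] = -507.0855 N (compression)
  F[2-3] = +921.0507 N (tension)
  F[2-4] = +308.3089 N (tension)
  F[3-4] = -1058.0677 N (compression)
  F[3-5] = -0.0000 N (tension)
  F[4-5] = +0.0000 N (tension)
  Rx@0 = +288.9400 N
  Ry@0 = +3701.9974 N
  Ry@4 = +1012.1526 N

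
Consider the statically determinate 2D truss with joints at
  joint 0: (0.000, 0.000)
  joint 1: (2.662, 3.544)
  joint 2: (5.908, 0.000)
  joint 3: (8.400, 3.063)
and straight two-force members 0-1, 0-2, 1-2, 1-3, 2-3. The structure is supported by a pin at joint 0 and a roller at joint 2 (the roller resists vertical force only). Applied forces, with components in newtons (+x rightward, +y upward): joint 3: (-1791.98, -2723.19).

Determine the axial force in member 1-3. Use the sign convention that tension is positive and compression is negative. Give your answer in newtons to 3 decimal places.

397.905

N=4 nodes, M=5 members, R=3 reactions → 2N=8, M+R=8
member 0 (0-1): L=4.4324, (cx,cy)=(0.6006,0.7996)
member 1 (0-2): L=5.9080, (cx,cy)=(1.0000,0.0000)
member 2 (1-2): L=4.8059, (cx,cy)=(0.6754,-0.7374)
member 3 (1-3): L=5.7581, (cx,cy)=(0.9965,-0.0835)
member 4 (2-3): L=3.9487, (cx,cy)=(0.6311,0.7757)
solve A·x = −loads:
  F[0-1] = +274.6399 N (tension)
  F[0-2] = -1956.9225 N (compression)
  F[1-2] = -342.8548 N (compression)
  F[1-3] = +397.9052 N (tension)
  F[2-3] = -3467.7581 N (compression)
  Rx@0 = +1791.9800 N
  Ry@0 = -219.5929 N
  Ry@2 = +2942.7829 N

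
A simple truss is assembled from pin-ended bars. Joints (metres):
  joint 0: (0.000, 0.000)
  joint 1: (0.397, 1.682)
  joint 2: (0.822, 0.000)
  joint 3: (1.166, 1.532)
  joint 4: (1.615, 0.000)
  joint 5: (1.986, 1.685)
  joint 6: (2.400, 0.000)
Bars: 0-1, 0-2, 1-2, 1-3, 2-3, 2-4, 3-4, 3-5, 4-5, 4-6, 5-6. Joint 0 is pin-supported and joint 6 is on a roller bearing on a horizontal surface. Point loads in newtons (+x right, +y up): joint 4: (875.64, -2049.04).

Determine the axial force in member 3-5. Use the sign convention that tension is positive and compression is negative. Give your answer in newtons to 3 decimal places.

N=7 nodes, M=11 members, R=3 reactions → 2N=14, M+R=14
member 0 (0-1): L=1.7282, (cx,cy)=(0.2297,0.9733)
member 1 (0-2): L=0.8220, (cx,cy)=(1.0000,0.0000)
member 2 (1-2): L=1.7349, (cx,cy)=(0.2450,-0.9695)
member 3 (1-3): L=0.7835, (cx,cy)=(0.9815,-0.1915)
member 4 (2-3): L=1.5701, (cx,cy)=(0.2191,0.9757)
member 5 (2-4): L=0.7930, (cx,cy)=(1.0000,0.0000)
member 6 (3-4): L=1.5964, (cx,cy)=(0.2813,-0.9596)
member 7 (3-5): L=0.8342, (cx,cy)=(0.9830,0.1834)
member 8 (4-5): L=1.7254, (cx,cy)=(0.2150,0.9766)
member 9 (4-6): L=0.7850, (cx,cy)=(1.0000,0.0000)
member 10 (5-6): L=1.7351, (cx,cy)=(0.2386,-0.9711)
solve A·x = −loads:
  F[0-1] = -688.6223 N (compression)
  F[0-2] = +1033.8279 N (tension)
  F[1-2] = +760.5826 N (tension)
  F[1-3] = -351.0053 N (compression)
  F[2-3] = -755.7682 N (compression)
  F[2-4] = +1385.7321 N (tension)
  F[3-4] = +568.1499 N (tension)
  F[3-5] = -681.4456 N (compression)
  F[4-5] = +1539.8439 N (tension)
  F[4-6] = +338.7756 N (tension)
  F[5-6] = -1419.8415 N (compression)
  Rx@0 = -875.6400 N
  Ry@0 = +670.2068 N
  Ry@6 = +1378.8332 N

-681.446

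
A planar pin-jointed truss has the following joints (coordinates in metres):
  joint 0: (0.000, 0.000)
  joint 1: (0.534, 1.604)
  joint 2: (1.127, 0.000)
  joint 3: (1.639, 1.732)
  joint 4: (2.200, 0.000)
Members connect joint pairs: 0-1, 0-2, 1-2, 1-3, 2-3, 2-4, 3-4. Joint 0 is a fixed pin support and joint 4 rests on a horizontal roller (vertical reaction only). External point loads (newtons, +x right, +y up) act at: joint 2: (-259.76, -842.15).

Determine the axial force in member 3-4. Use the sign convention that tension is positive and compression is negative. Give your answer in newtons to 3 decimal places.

N=5 nodes, M=7 members, R=3 reactions → 2N=10, M+R=10
member 0 (0-1): L=1.6906, (cx,cy)=(0.3159,0.9488)
member 1 (0-2): L=1.1270, (cx,cy)=(1.0000,0.0000)
member 2 (1-2): L=1.7101, (cx,cy)=(0.3468,-0.9380)
member 3 (1-3): L=1.1124, (cx,cy)=(0.9934,0.1151)
member 4 (2-3): L=1.8061, (cx,cy)=(0.2835,0.9590)
member 5 (2-4): L=1.0730, (cx,cy)=(1.0000,0.0000)
member 6 (3-4): L=1.8206, (cx,cy)=(0.3081,-0.9513)
solve A·x = −loads:
  F[0-1] = -432.9035 N (compression)
  F[0-2] = -123.0175 N (compression)
  F[1-2] = +403.7329 N (tension)
  F[1-3] = -278.5922 N (compression)
  F[2-3] = +483.2938 N (tension)
  F[2-4] = +139.7351 N (tension)
  F[3-4] = -453.4765 N (compression)
  Rx@0 = +259.7600 N
  Ry@0 = +410.7395 N
  Ry@4 = +431.4105 N

-453.476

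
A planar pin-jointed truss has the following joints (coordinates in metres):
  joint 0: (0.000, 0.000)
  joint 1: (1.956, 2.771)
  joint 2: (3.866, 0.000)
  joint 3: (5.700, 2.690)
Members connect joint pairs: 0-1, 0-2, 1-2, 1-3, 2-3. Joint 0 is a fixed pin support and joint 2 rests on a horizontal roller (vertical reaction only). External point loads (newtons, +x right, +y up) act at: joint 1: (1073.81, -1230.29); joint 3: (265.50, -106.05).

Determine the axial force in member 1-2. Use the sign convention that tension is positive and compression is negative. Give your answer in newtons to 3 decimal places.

N=4 nodes, M=5 members, R=3 reactions → 2N=8, M+R=8
member 0 (0-1): L=3.3918, (cx,cy)=(0.5767,0.8170)
member 1 (0-2): L=3.8660, (cx,cy)=(1.0000,0.0000)
member 2 (1-2): L=3.3655, (cx,cy)=(0.5675,-0.8234)
member 3 (1-3): L=3.7449, (cx,cy)=(0.9998,-0.0216)
member 4 (2-3): L=3.2557, (cx,cy)=(0.5633,0.8262)
solve A·x = −loads:
  F[0-1] = +485.8046 N (tension)
  F[0-2] = +1059.1546 N (tension)
  F[1-2] = -1985.0198 N (compression)
  F[1-3] = +332.9709 N (tension)
  F[2-3] = -119.6359 N (compression)
  Rx@0 = -1339.3100 N
  Ry@0 = -396.8868 N
  Ry@2 = +1733.2268 N

-1985.020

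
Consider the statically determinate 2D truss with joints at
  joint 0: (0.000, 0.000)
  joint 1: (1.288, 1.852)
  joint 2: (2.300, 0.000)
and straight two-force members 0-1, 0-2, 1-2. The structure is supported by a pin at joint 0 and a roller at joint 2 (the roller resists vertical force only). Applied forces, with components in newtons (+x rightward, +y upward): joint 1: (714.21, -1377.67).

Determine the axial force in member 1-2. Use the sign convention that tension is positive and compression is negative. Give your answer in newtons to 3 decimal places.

-1534.517

N=3 nodes, M=3 members, R=3 reactions → 2N=6, M+R=6
member 0 (0-1): L=2.2558, (cx,cy)=(0.5710,0.8210)
member 1 (0-2): L=2.3000, (cx,cy)=(1.0000,0.0000)
member 2 (1-2): L=2.1105, (cx,cy)=(0.4795,-0.8775)
solve A·x = −loads:
  F[0-1] = -37.8579 N (compression)
  F[0-2] = +735.8254 N (tension)
  F[1-2] = -1534.5170 N (compression)
  Rx@0 = -714.2100 N
  Ry@0 = +31.0805 N
  Ry@2 = +1346.5895 N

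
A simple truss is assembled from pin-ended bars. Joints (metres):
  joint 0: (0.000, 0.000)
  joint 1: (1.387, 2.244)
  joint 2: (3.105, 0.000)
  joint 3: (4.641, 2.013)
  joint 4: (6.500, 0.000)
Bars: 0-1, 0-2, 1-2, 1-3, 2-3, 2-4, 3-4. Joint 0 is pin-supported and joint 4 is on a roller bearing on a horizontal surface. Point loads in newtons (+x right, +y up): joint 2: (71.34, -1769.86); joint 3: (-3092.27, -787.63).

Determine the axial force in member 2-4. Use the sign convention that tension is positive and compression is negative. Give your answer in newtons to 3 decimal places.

N=5 nodes, M=7 members, R=3 reactions → 2N=10, M+R=10
member 0 (0-1): L=2.6380, (cx,cy)=(0.5258,0.8506)
member 1 (0-2): L=3.1050, (cx,cy)=(1.0000,0.0000)
member 2 (1-2): L=2.8261, (cx,cy)=(0.6079,-0.7940)
member 3 (1-3): L=3.2622, (cx,cy)=(0.9975,-0.0708)
member 4 (2-3): L=2.5321, (cx,cy)=(0.6066,0.7950)
member 5 (2-4): L=3.3950, (cx,cy)=(1.0000,0.0000)
member 6 (3-4): L=2.7401, (cx,cy)=(0.6784,-0.7346)
solve A·x = −loads:
  F[0-1] = -2477.3752 N (compression)
  F[0-2] = -1718.4073 N (compression)
  F[1-2] = +2929.6883 N (tension)
  F[1-3] = -3091.2300 N (compression)
  F[2-3] = -699.8272 N (compression)
  F[2-4] = +415.7253 N (tension)
  F[3-4] = -612.7604 N (compression)
  Rx@0 = +3020.9300 N
  Ry@0 = +2107.3259 N
  Ry@4 = +450.1641 N

415.725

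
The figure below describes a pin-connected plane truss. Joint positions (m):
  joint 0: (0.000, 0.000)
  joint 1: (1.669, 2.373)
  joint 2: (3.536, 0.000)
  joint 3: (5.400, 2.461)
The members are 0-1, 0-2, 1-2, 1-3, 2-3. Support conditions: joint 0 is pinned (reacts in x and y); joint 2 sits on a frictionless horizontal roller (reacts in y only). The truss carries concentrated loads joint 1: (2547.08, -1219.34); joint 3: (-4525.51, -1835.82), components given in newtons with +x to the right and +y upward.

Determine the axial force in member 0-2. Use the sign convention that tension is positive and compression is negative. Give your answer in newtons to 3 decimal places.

N=4 nodes, M=5 members, R=3 reactions → 2N=8, M+R=8
member 0 (0-1): L=2.9012, (cx,cy)=(0.5753,0.8180)
member 1 (0-2): L=3.5360, (cx,cy)=(1.0000,0.0000)
member 2 (1-2): L=3.0194, (cx,cy)=(0.6183,-0.7859)
member 3 (1-3): L=3.7320, (cx,cy)=(0.9997,0.0236)
member 4 (2-3): L=3.0872, (cx,cy)=(0.6038,0.7972)
solve A·x = −loads:
  F[0-1] = -1364.8774 N (compression)
  F[0-2] = -1193.2317 N (compression)
  F[1-2] = -226.7750 N (compression)
  F[1-3] = -3192.9435 N (compression)
  F[2-3] = -2208.5226 N (compression)
  Rx@0 = +1978.4300 N
  Ry@0 = +1116.4023 N
  Ry@2 = +1938.7577 N

-1193.232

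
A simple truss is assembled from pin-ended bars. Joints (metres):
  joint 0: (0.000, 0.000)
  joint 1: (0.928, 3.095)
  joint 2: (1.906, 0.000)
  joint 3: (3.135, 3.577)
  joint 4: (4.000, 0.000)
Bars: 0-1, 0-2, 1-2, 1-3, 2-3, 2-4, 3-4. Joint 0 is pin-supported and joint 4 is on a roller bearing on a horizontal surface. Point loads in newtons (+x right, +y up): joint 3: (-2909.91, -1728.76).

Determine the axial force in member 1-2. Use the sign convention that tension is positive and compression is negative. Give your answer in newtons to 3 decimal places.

N=5 nodes, M=7 members, R=3 reactions → 2N=10, M+R=10
member 0 (0-1): L=3.2311, (cx,cy)=(0.2872,0.9579)
member 1 (0-2): L=1.9060, (cx,cy)=(1.0000,0.0000)
member 2 (1-2): L=3.2458, (cx,cy)=(0.3013,-0.9535)
member 3 (1-3): L=2.2590, (cx,cy)=(0.9770,0.2134)
member 4 (2-3): L=3.7822, (cx,cy)=(0.3249,0.9457)
member 5 (2-4): L=2.0940, (cx,cy)=(1.0000,0.0000)
member 6 (3-4): L=3.6801, (cx,cy)=(0.2350,-0.9720)
solve A·x = −loads:
  F[0-1] = -3106.9298 N (compression)
  F[0-2] = -2017.5814 N (compression)
  F[1-2] = +2728.4067 N (tension)
  F[1-3] = -1754.8302 N (compression)
  F[2-3] = -2750.8861 N (compression)
  F[2-4] = -301.6186 N (compression)
  F[3-4] = +1283.2224 N (tension)
  Rx@0 = +2909.9100 N
  Ry@0 = +2976.0314 N
  Ry@4 = -1247.2714 N

2728.407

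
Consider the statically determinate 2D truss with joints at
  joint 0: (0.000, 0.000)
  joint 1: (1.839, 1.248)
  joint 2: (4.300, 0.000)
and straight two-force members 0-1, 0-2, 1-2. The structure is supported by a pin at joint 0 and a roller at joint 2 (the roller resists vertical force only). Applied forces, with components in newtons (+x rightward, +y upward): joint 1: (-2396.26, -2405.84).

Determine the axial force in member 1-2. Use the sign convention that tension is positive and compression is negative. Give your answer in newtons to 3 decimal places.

N=3 nodes, M=3 members, R=3 reactions → 2N=6, M+R=6
member 0 (0-1): L=2.2225, (cx,cy)=(0.8275,0.5615)
member 1 (0-2): L=4.3000, (cx,cy)=(1.0000,0.0000)
member 2 (1-2): L=2.7594, (cx,cy)=(0.8919,-0.4523)
solve A·x = −loads:
  F[0-1] = -3690.5955 N (compression)
  F[0-2] = +657.5357 N (tension)
  F[1-2] = -737.2502 N (compression)
  Rx@0 = +2396.2600 N
  Ry@0 = +2072.3964 N
  Ry@2 = +333.4436 N

-737.250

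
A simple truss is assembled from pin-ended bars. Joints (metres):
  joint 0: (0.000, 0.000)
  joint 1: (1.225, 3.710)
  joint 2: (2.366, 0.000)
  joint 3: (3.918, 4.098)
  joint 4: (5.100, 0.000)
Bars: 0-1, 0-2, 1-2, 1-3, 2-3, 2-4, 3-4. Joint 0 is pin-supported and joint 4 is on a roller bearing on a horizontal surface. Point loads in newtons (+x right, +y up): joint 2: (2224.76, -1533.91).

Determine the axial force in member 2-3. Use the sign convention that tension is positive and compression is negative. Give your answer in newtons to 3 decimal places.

838.302

N=5 nodes, M=7 members, R=3 reactions → 2N=10, M+R=10
member 0 (0-1): L=3.9070, (cx,cy)=(0.3135,0.9496)
member 1 (0-2): L=2.3660, (cx,cy)=(1.0000,0.0000)
member 2 (1-2): L=3.8815, (cx,cy)=(0.2940,-0.9558)
member 3 (1-3): L=2.7208, (cx,cy)=(0.9898,0.1426)
member 4 (2-3): L=4.3820, (cx,cy)=(0.3542,0.9352)
member 5 (2-4): L=2.7340, (cx,cy)=(1.0000,0.0000)
member 6 (3-4): L=4.2651, (cx,cy)=(0.2771,-0.9608)
solve A·x = −loads:
  F[0-1] = -865.9619 N (compression)
  F[0-2] = +2496.2729 N (tension)
  F[1-2] = +784.6124 N (tension)
  F[1-3] = -507.3420 N (compression)
  F[2-3] = +838.3020 N (tension)
  F[2-4] = +205.2532 N (tension)
  F[3-4] = -740.6236 N (compression)
  Rx@0 = -2224.7600 N
  Ry@0 = +822.2961 N
  Ry@4 = +711.6139 N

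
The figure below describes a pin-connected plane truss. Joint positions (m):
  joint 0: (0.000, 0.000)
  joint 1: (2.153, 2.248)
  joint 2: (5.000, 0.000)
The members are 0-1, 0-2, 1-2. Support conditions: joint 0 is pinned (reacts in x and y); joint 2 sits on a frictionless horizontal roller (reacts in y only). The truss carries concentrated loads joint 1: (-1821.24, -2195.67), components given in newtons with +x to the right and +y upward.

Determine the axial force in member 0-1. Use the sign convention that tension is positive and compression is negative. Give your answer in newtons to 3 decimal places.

-2864.910

N=3 nodes, M=3 members, R=3 reactions → 2N=6, M+R=6
member 0 (0-1): L=3.1127, (cx,cy)=(0.6917,0.7222)
member 1 (0-2): L=5.0000, (cx,cy)=(1.0000,0.0000)
member 2 (1-2): L=3.6275, (cx,cy)=(0.7848,-0.6197)
solve A·x = −loads:
  F[0-1] = -2864.9098 N (compression)
  F[0-2] = +160.3666 N (tension)
  F[1-2] = -204.3321 N (compression)
  Rx@0 = +1821.2400 N
  Ry@0 = +2069.0440 N
  Ry@2 = +126.6260 N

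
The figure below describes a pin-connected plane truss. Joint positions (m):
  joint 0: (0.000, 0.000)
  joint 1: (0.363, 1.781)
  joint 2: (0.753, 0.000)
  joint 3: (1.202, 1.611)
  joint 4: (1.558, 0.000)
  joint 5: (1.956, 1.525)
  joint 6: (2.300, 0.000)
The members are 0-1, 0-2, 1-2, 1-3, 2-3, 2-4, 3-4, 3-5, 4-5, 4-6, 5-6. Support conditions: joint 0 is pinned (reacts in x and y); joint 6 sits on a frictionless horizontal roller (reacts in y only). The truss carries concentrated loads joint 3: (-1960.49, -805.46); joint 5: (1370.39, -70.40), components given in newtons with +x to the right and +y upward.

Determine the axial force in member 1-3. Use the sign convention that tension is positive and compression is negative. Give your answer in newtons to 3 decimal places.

-388.046

N=7 nodes, M=11 members, R=3 reactions → 2N=14, M+R=14
member 0 (0-1): L=1.8176, (cx,cy)=(0.1997,0.9799)
member 1 (0-2): L=0.7530, (cx,cy)=(1.0000,0.0000)
member 2 (1-2): L=1.8232, (cx,cy)=(0.2139,-0.9769)
member 3 (1-3): L=0.8560, (cx,cy)=(0.9801,-0.1986)
member 4 (2-3): L=1.6724, (cx,cy)=(0.2685,0.9633)
member 5 (2-4): L=0.8050, (cx,cy)=(1.0000,0.0000)
member 6 (3-4): L=1.6499, (cx,cy)=(0.2158,-0.9764)
member 7 (3-5): L=0.7589, (cx,cy)=(0.9936,-0.1133)
member 8 (4-5): L=1.5761, (cx,cy)=(0.2525,0.9676)
member 9 (4-6): L=0.7420, (cx,cy)=(1.0000,0.0000)
member 10 (5-6): L=1.5633, (cx,cy)=(0.2200,-0.9755)
solve A·x = −loads:
  F[0-1] = -877.2896 N (compression)
  F[0-2] = -414.8947 N (compression)
  F[1-2] = +958.8714 N (tension)
  F[1-3] = -388.0456 N (compression)
  F[2-3] = -972.3765 N (compression)
  F[2-4] = +51.2772 N (tension)
  F[3-4] = -101.1729 N (compression)
  F[3-5] = +1349.6376 N (tension)
  F[4-5] = +102.0986 N (tension)
  F[4-6] = +3.6642 N (tension)
  F[5-6] = -16.6519 N (compression)
  Rx@0 = +590.1000 N
  Ry@0 = +859.6162 N
  Ry@6 = +16.2438 N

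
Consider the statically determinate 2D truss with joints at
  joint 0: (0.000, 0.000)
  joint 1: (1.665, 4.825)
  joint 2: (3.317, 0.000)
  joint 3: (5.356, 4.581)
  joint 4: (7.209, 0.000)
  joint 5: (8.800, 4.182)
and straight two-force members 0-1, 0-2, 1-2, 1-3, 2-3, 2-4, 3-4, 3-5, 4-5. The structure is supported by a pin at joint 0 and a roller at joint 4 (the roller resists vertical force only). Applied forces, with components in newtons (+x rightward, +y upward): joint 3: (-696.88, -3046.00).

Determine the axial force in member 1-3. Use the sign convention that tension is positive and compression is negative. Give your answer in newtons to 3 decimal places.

N=6 nodes, M=9 members, R=3 reactions → 2N=12, M+R=12
member 0 (0-1): L=5.1042, (cx,cy)=(0.3262,0.9453)
member 1 (0-2): L=3.3170, (cx,cy)=(1.0000,0.0000)
member 2 (1-2): L=5.1000, (cx,cy)=(0.3239,-0.9461)
member 3 (1-3): L=3.6991, (cx,cy)=(0.9978,-0.0660)
member 4 (2-3): L=5.0143, (cx,cy)=(0.4066,0.9136)
member 5 (2-4): L=3.8920, (cx,cy)=(1.0000,0.0000)
member 6 (3-4): L=4.9416, (cx,cy)=(0.3750,-0.9270)
member 7 (3-5): L=3.4670, (cx,cy)=(0.9934,-0.1151)
member 8 (4-5): L=4.4744, (cx,cy)=(0.3556,0.9346)
solve A·x = −loads:
  F[0-1] = -1296.7095 N (compression)
  F[0-2] = -273.8908 N (compression)
  F[1-2] = +1355.8808 N (tension)
  F[1-3] = -864.0724 N (compression)
  F[2-3] = -1404.1059 N (compression)
  F[2-4] = +736.2734 N (tension)
  F[3-4] = -1963.4920 N (compression)
  F[3-5] = -0.0000 N (compression)
  F[4-5] = +0.0000 N (tension)
  Rx@0 = +696.8800 N
  Ry@0 = +1225.7796 N
  Ry@4 = +1820.2204 N

-864.072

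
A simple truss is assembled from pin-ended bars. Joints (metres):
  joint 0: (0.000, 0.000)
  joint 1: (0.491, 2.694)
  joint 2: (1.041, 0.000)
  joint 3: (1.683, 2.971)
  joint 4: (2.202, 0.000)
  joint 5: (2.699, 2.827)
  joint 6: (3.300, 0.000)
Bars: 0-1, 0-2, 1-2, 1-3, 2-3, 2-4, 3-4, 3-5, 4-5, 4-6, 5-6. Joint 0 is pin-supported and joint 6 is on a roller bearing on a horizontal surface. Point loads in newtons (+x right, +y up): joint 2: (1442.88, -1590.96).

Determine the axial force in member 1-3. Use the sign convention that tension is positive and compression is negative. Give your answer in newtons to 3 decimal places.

N=7 nodes, M=11 members, R=3 reactions → 2N=14, M+R=14
member 0 (0-1): L=2.7384, (cx,cy)=(0.1793,0.9838)
member 1 (0-2): L=1.0410, (cx,cy)=(1.0000,0.0000)
member 2 (1-2): L=2.7496, (cx,cy)=(0.2000,-0.9798)
member 3 (1-3): L=1.2238, (cx,cy)=(0.9740,0.2264)
member 4 (2-3): L=3.0396, (cx,cy)=(0.2112,0.9774)
member 5 (2-4): L=1.1610, (cx,cy)=(1.0000,0.0000)
member 6 (3-4): L=3.0160, (cx,cy)=(0.1721,-0.9851)
member 7 (3-5): L=1.0262, (cx,cy)=(0.9901,-0.1403)
member 8 (4-5): L=2.8704, (cx,cy)=(0.1731,0.9849)
member 9 (4-6): L=1.0980, (cx,cy)=(1.0000,0.0000)
member 10 (5-6): L=2.8902, (cx,cy)=(0.2079,-0.9781)
solve A·x = −loads:
  F[0-1] = -1107.0250 N (compression)
  F[0-2] = +1641.3731 N (tension)
  F[1-2] = +1016.2577 N (tension)
  F[1-3] = -412.4821 N (compression)
  F[2-3] = +608.9801 N (tension)
  F[2-4] = +273.1514 N (tension)
  F[3-4] = -482.1116 N (compression)
  F[3-5] = -192.0891 N (compression)
  F[4-5] = +482.2031 N (tension)
  F[4-6] = +106.6952 N (tension)
  F[5-6] = -513.0915 N (compression)
  Rx@0 = -1442.8800 N
  Ry@0 = +1089.0844 N
  Ry@6 = +501.8756 N

-412.482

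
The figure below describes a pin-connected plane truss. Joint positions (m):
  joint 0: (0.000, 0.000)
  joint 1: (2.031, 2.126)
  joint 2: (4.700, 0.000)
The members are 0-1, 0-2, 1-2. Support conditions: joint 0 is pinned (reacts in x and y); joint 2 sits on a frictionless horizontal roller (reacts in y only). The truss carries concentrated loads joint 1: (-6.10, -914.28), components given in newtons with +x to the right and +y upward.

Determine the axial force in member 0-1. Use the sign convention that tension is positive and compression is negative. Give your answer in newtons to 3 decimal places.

-721.850

N=3 nodes, M=3 members, R=3 reactions → 2N=6, M+R=6
member 0 (0-1): L=2.9402, (cx,cy)=(0.6908,0.7231)
member 1 (0-2): L=4.7000, (cx,cy)=(1.0000,0.0000)
member 2 (1-2): L=3.4122, (cx,cy)=(0.7822,-0.6230)
solve A·x = −loads:
  F[0-1] = -721.8501 N (compression)
  F[0-2] = +492.5302 N (tension)
  F[1-2] = -629.6872 N (compression)
  Rx@0 = +6.1000 N
  Ry@0 = +521.9536 N
  Ry@2 = +392.3264 N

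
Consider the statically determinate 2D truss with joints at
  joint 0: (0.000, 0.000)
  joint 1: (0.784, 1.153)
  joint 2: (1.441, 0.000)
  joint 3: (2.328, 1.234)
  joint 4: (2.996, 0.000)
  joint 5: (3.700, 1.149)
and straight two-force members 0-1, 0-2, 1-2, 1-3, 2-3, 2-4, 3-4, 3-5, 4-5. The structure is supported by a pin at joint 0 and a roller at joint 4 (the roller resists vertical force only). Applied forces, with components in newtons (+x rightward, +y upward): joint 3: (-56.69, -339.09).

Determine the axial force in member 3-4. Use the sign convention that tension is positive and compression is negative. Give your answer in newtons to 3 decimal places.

N=6 nodes, M=9 members, R=3 reactions → 2N=12, M+R=12
member 0 (0-1): L=1.3943, (cx,cy)=(0.5623,0.8269)
member 1 (0-2): L=1.4410, (cx,cy)=(1.0000,0.0000)
member 2 (1-2): L=1.3270, (cx,cy)=(0.4951,-0.8688)
member 3 (1-3): L=1.5461, (cx,cy)=(0.9986,0.0524)
member 4 (2-3): L=1.5197, (cx,cy)=(0.5837,0.8120)
member 5 (2-4): L=1.5550, (cx,cy)=(1.0000,0.0000)
member 6 (3-4): L=1.4032, (cx,cy)=(0.4761,-0.8794)
member 7 (3-5): L=1.3746, (cx,cy)=(0.9981,-0.0618)
member 8 (4-5): L=1.3475, (cx,cy)=(0.5224,0.8527)
solve A·x = −loads:
  F[0-1] = -119.6634 N (compression)
  F[0-2] = +10.5956 N (tension)
  F[1-2] = +106.6413 N (tension)
  F[1-3] = -120.2471 N (compression)
  F[2-3] = -114.1075 N (compression)
  F[2-4] = +129.9923 N (tension)
  F[3-4] = -273.0624 N (compression)
  F[3-5] = -0.0000 N (tension)
  F[4-5] = +0.0000 N (tension)
  Rx@0 = +56.6900 N
  Ry@0 = +98.9545 N
  Ry@4 = +240.1355 N

-273.062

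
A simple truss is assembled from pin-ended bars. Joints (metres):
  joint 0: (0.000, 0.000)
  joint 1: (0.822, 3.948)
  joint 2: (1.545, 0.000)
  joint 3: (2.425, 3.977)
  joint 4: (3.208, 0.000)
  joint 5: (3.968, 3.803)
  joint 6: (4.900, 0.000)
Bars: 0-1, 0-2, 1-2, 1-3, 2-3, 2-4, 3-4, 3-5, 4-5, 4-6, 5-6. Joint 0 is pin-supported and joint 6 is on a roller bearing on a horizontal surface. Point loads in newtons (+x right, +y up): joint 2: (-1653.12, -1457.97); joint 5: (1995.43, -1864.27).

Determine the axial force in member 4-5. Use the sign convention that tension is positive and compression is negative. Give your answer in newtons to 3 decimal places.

1776.794

N=7 nodes, M=11 members, R=3 reactions → 2N=14, M+R=14
member 0 (0-1): L=4.0327, (cx,cy)=(0.2038,0.9790)
member 1 (0-2): L=1.5450, (cx,cy)=(1.0000,0.0000)
member 2 (1-2): L=4.0137, (cx,cy)=(0.1801,-0.9836)
member 3 (1-3): L=1.6033, (cx,cy)=(0.9998,0.0181)
member 4 (2-3): L=4.0732, (cx,cy)=(0.2160,0.9764)
member 5 (2-4): L=1.6630, (cx,cy)=(1.0000,0.0000)
member 6 (3-4): L=4.0533, (cx,cy)=(0.1932,-0.9812)
member 7 (3-5): L=1.5528, (cx,cy)=(0.9937,-0.1121)
member 8 (4-5): L=3.8782, (cx,cy)=(0.1960,0.9806)
member 9 (4-6): L=1.6920, (cx,cy)=(1.0000,0.0000)
member 10 (5-6): L=3.9155, (cx,cy)=(0.2380,-0.9713)
solve A·x = −loads:
  F[0-1] = +200.0430 N (tension)
  F[0-2] = +301.5342 N (tension)
  F[1-2] = -197.6951 N (compression)
  F[1-3] = +76.4002 N (tension)
  F[2-3] = +1692.4005 N (tension)
  F[2-4] = +1553.4051 N (tension)
  F[3-4] = -1775.7901 N (compression)
  F[3-5] = +790.0367 N (tension)
  F[4-5] = +1776.7936 N (tension)
  F[4-6] = +862.1755 N (tension)
  F[5-6] = -3622.1893 N (compression)
  Rx@0 = -342.3100 N
  Ry@0 = -195.8431 N
  Ry@6 = +3518.0831 N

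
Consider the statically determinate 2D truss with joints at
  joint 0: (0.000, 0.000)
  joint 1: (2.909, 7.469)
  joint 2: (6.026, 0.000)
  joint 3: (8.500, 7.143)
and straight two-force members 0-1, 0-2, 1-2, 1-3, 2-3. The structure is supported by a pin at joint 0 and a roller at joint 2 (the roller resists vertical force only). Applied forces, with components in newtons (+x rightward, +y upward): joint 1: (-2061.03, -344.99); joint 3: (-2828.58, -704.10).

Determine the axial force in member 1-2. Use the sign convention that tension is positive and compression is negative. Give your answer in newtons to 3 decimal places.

6067.628

N=4 nodes, M=5 members, R=3 reactions → 2N=8, M+R=8
member 0 (0-1): L=8.0155, (cx,cy)=(0.3629,0.9318)
member 1 (0-2): L=6.0260, (cx,cy)=(1.0000,0.0000)
member 2 (1-2): L=8.0933, (cx,cy)=(0.3851,-0.9229)
member 3 (1-3): L=5.6005, (cx,cy)=(0.9983,-0.0582)
member 4 (2-3): L=7.5593, (cx,cy)=(0.3273,0.9449)
solve A·x = −loads:
  F[0-1] = -6220.9919 N (compression)
  F[0-2] = -2631.8762 N (compression)
  F[1-2] = +6067.6283 N (tension)
  F[1-3] = -2537.8506 N (compression)
  F[2-3] = -901.4721 N (compression)
  Rx@0 = +4889.6100 N
  Ry@0 = +5796.8421 N
  Ry@2 = -4747.7521 N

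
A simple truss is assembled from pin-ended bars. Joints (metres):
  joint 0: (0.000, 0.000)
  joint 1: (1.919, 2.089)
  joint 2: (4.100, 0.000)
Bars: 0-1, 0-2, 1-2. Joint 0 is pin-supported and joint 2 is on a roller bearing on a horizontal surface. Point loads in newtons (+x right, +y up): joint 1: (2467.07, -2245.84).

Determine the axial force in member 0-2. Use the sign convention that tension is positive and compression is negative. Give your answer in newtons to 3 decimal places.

N=3 nodes, M=3 members, R=3 reactions → 2N=6, M+R=6
member 0 (0-1): L=2.8366, (cx,cy)=(0.6765,0.7364)
member 1 (0-2): L=4.1000, (cx,cy)=(1.0000,0.0000)
member 2 (1-2): L=3.0200, (cx,cy)=(0.7222,-0.6917)
solve A·x = −loads:
  F[0-1] = +84.6304 N (tension)
  F[0-2] = +2409.8170 N (tension)
  F[1-2] = -3336.8913 N (compression)
  Rx@0 = -2467.0700 N
  Ry@0 = -62.3249 N
  Ry@2 = +2308.1649 N

2409.817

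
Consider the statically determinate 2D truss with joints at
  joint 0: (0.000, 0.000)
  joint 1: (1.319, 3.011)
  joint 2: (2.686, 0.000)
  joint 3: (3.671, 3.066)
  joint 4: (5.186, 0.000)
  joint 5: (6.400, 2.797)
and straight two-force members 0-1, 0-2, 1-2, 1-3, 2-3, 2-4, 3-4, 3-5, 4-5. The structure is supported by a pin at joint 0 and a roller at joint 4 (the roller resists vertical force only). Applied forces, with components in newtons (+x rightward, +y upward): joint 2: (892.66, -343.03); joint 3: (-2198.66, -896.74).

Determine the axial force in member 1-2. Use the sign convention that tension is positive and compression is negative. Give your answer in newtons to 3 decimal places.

N=6 nodes, M=9 members, R=3 reactions → 2N=12, M+R=12
member 0 (0-1): L=3.2872, (cx,cy)=(0.4012,0.9160)
member 1 (0-2): L=2.6860, (cx,cy)=(1.0000,0.0000)
member 2 (1-2): L=3.3068, (cx,cy)=(0.4134,-0.9106)
member 3 (1-3): L=2.3526, (cx,cy)=(0.9997,0.0234)
member 4 (2-3): L=3.2203, (cx,cy)=(0.3059,0.9521)
member 5 (2-4): L=2.5000, (cx,cy)=(1.0000,0.0000)
member 6 (3-4): L=3.4199, (cx,cy)=(0.4430,-0.8965)
member 7 (3-5): L=2.7422, (cx,cy)=(0.9952,-0.0981)
member 8 (4-5): L=3.0491, (cx,cy)=(0.3982,0.9173)
solve A·x = −loads:
  F[0-1] = -1885.6473 N (compression)
  F[0-2] = -549.3847 N (compression)
  F[1-2] = +1857.7095 N (tension)
  F[1-3] = -1524.9958 N (compression)
  F[2-3] = -1416.3951 N (compression)
  F[2-4] = -240.8504 N (compression)
  F[3-4] = +543.6828 N (tension)
  F[3-5] = -0.0000 N (tension)
  F[4-5] = +0.0000 N (tension)
  Rx@0 = +1306.0000 N
  Ry@0 = +1727.1939 N
  Ry@4 = -487.4239 N

1857.710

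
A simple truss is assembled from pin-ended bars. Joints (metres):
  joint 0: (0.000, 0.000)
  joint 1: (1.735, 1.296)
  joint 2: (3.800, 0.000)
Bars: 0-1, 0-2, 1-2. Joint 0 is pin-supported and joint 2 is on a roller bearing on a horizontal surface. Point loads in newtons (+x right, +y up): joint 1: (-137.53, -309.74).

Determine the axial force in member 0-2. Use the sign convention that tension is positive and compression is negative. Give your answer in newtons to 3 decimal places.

N=3 nodes, M=3 members, R=3 reactions → 2N=6, M+R=6
member 0 (0-1): L=2.1656, (cx,cy)=(0.8012,0.5984)
member 1 (0-2): L=3.8000, (cx,cy)=(1.0000,0.0000)
member 2 (1-2): L=2.4380, (cx,cy)=(0.8470,-0.5316)
solve A·x = −loads:
  F[0-1] = -359.6377 N (compression)
  F[0-2] = +150.5981 N (tension)
  F[1-2] = -177.8005 N (compression)
  Rx@0 = +137.5300 N
  Ry@0 = +215.2242 N
  Ry@2 = +94.5158 N

150.598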